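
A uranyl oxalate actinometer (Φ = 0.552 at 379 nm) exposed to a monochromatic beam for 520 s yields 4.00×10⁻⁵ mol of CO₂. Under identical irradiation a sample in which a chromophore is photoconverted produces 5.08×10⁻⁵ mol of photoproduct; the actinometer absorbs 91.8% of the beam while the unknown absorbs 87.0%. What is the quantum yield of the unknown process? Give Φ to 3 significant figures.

Photons absorbed by the actinometer: 4.00×10⁻⁵ / 0.552 = 7.246×10⁻⁵ mol.
Incident flux: 7.246×10⁻⁵ / 0.918 = 7.893×10⁻⁵ einstein.
Absorbed by unknown: 0.870 × 7.893×10⁻⁵ = 6.867×10⁻⁵ mol.
Φ(unknown) = 5.08×10⁻⁵ / 6.867×10⁻⁵ = 0.740.

Φ = 0.740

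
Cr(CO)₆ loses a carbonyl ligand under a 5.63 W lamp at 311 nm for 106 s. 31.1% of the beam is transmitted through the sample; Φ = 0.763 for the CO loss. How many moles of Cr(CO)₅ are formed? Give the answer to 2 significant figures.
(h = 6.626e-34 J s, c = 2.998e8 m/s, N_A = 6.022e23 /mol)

8.2e-4 mol

Photon energy at 311 nm: hc/λ = (6.626e-34)(2.998e8)/(311e-9) = 6.387e-19 J.
Energy delivered: (5.63 W)(106 s) = 596.8 J.
Photons incident: 596.8 / 6.387e-19 = 9.344e20, i.e. 9.344e20/6.022e23 = 0.001552 mol.
Fraction absorbed: 1 − 31.1/100 = 0.6890.
Photons absorbed: 0.6890 × 0.001552 = 0.001069 mol.
Product: Φ × n_abs = 0.763 × 0.001069 = 8.156e-4 mol.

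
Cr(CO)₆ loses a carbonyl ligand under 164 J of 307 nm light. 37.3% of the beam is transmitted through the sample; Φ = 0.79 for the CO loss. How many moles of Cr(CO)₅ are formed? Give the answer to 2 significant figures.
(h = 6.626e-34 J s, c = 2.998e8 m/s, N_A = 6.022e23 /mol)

Photon energy at 307 nm: hc/λ = (6.626e-34)(2.998e8)/(307e-9) = 6.471e-19 J.
Photons incident: 164 / 6.471e-19 = 2.534e20, i.e. 2.534e20/6.022e23 = 4.208e-4 mol.
Fraction absorbed: 1 − 37.3/100 = 0.6270.
Photons absorbed: 0.6270 × 4.208e-4 = 2.638e-4 mol.
Product: Φ × n_abs = 0.79 × 2.638e-4 = 2.084e-4 mol.

2.1e-4 mol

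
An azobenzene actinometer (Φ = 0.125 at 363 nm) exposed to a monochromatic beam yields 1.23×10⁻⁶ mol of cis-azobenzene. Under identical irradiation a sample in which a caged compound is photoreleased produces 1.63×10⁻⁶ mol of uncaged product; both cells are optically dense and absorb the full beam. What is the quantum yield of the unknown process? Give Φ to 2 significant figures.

Φ = 0.17

Photons absorbed by the actinometer: 1.23×10⁻⁶ / 0.125 = 9.840×10⁻⁶ mol.
Φ(unknown) = 1.63×10⁻⁶ / 9.840×10⁻⁶ = 0.17.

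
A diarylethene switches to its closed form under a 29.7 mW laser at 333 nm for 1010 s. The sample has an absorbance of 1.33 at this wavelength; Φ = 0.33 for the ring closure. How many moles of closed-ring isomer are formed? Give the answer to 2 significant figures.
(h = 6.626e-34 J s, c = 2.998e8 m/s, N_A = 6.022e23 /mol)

Photon energy at 333 nm: hc/λ = (6.626e-34)(2.998e8)/(333e-9) = 5.965e-19 J.
Energy delivered: (29.7 mW)(1010 s) = 30.00 J.
Photons incident: 30.00 / 5.965e-19 = 5.029e19, i.e. 5.029e19/6.022e23 = 8.351e-5 mol.
Fraction absorbed: 1 − 10^(−1.33) = 0.9532.
Photons absorbed: 0.9532 × 8.351e-5 = 7.960e-5 mol.
Product: Φ × n_abs = 0.33 × 7.960e-5 = 2.627e-5 mol.

2.6e-5 mol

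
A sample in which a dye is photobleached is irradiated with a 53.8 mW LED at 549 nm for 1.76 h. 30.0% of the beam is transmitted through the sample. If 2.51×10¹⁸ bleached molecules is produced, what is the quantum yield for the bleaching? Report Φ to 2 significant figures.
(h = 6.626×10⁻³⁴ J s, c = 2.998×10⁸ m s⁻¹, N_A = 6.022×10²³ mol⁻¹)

Φ = 0.0038

Product: 2.51×10¹⁸ / 6.022×10²³ = 4.168×10⁻⁶ mol.
Photon energy at 549 nm: hc/λ = (6.626×10⁻³⁴)(2.998×10⁸)/(549×10⁻⁹) = 3.618×10⁻¹⁹ J.
Energy delivered: (53.8 mW)(6336 s) = 340.9 J.
Photons incident: 340.9 / 3.618×10⁻¹⁹ = 9.422×10²⁰, i.e. 9.422×10²⁰/6.022×10²³ = 0.001565 mol.
Fraction absorbed: 1 − 30.0/100 = 0.7000.
Photons absorbed: 0.7000 × 0.001565 = 0.001096 mol.
Φ = 4.168×10⁻⁶ mol / 0.001096 mol photons = 0.0038.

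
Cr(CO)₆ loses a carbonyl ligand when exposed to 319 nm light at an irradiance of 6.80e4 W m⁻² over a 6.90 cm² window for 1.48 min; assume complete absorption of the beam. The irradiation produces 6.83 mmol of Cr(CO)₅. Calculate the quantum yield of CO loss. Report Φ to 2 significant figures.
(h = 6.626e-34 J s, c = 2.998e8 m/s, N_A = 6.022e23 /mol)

Product: 6.83 mmol = 0.00683 mol.
Photon energy at 319 nm: hc/λ = (6.626e-34)(2.998e8)/(319e-9) = 6.227e-19 J.
Energy delivered: (6.80e4 W m⁻²)(6.90e-4 m²)(88.8 s) = 4166 J.
Photons incident: 4166 / 6.227e-19 = 6.690e21, i.e. 6.690e21/6.022e23 = 0.01111 mol.
Φ = 0.00683 mol / 0.01111 mol photons = 0.61.

Φ = 0.61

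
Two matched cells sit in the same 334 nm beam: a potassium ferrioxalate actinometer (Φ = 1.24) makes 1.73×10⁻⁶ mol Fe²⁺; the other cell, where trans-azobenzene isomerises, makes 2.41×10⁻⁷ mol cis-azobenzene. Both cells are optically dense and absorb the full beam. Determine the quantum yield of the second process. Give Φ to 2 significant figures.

Φ = 0.17

Photons absorbed by the actinometer: 1.73×10⁻⁶ / 1.24 = 1.395×10⁻⁶ mol.
Φ(unknown) = 2.41×10⁻⁷ / 1.395×10⁻⁶ = 0.17.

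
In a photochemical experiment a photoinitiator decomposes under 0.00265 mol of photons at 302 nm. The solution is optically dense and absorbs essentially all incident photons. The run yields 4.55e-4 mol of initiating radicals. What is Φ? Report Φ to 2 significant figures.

Φ = 0.17

Φ = 4.55e-4 mol / 0.00265 mol photons = 0.17.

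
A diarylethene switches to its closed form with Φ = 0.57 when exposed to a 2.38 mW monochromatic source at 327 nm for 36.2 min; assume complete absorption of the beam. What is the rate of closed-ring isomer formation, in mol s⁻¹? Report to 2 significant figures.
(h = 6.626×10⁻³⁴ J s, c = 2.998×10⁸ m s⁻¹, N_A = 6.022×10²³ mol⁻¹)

3.7×10⁻⁹ mol s⁻¹

Photon energy at 327 nm: hc/λ = (6.626×10⁻³⁴)(2.998×10⁸)/(327×10⁻⁹) = 6.075×10⁻¹⁹ J.
Energy delivered: (2.38 mW)(2172 s) = 5.169 J.
Photons incident: 5.169 / 6.075×10⁻¹⁹ = 8.509×10¹⁸, i.e. 8.509×10¹⁸/6.022×10²³ = 1.413×10⁻⁵ mol.
Product formed: 0.57 × 1.413×10⁻⁵ = 8.054×10⁻⁶ mol.
Rate: 8.054×10⁻⁶ / 2172 s = 3.7×10⁻⁹ mol s⁻¹.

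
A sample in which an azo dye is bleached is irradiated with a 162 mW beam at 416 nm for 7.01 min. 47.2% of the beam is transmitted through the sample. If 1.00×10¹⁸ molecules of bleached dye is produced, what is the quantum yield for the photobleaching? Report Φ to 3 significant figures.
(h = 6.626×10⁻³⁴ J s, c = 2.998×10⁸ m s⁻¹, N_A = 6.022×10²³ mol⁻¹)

Product: 1.00×10¹⁸ / 6.022×10²³ = 1.661×10⁻⁶ mol.
Photon energy at 416 nm: hc/λ = (6.626×10⁻³⁴)(2.998×10⁸)/(416×10⁻⁹) = 4.775×10⁻¹⁹ J.
Energy delivered: (162 mW)(420.6 s) = 68.14 J.
Photons incident: 68.14 / 4.775×10⁻¹⁹ = 1.427×10²⁰, i.e. 1.427×10²⁰/6.022×10²³ = 2.370×10⁻⁴ mol.
Fraction absorbed: 1 − 47.2/100 = 0.5280.
Photons absorbed: 0.5280 × 2.370×10⁻⁴ = 1.251×10⁻⁴ mol.
Φ = 1.661×10⁻⁶ mol / 1.251×10⁻⁴ mol photons = 0.0133.

Φ = 0.0133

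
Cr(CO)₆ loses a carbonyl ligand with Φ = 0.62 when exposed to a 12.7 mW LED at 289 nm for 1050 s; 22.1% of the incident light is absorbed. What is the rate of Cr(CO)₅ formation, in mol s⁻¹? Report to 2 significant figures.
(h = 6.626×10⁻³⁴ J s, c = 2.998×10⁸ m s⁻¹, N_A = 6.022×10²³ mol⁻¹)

Photon energy at 289 nm: hc/λ = (6.626×10⁻³⁴)(2.998×10⁸)/(289×10⁻⁹) = 6.874×10⁻¹⁹ J.
Energy delivered: (12.7 mW)(1050 s) = 13.33 J.
Photons incident: 13.33 / 6.874×10⁻¹⁹ = 1.939×10¹⁹, i.e. 1.939×10¹⁹/6.022×10²³ = 3.220×10⁻⁵ mol.
Photons absorbed: 0.221 × 3.220×10⁻⁵ = 7.116×10⁻⁶ mol.
Product formed: 0.62 × 7.116×10⁻⁶ = 4.412×10⁻⁶ mol.
Rate: 4.412×10⁻⁶ / 1050 s = 4.2×10⁻⁹ mol s⁻¹.

4.2×10⁻⁹ mol s⁻¹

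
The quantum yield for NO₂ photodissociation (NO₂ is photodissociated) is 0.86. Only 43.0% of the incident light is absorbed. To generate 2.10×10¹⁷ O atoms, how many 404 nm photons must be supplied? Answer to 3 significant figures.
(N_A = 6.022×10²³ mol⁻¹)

5.68×10¹⁷ photons

Product: 2.10×10¹⁷ / 6.022×10²³ = 3.487×10⁻⁷ mol.
Photons that must be absorbed: 3.487×10⁻⁷ / 0.86 = 4.055×10⁻⁷ mol.
Incident photons needed: 4.055×10⁻⁷ / 0.430 = 9.430×10⁻⁷ mol.
Photon count: 9.430×10⁻⁷ × 6.022×10²³ = 5.68×10¹⁷.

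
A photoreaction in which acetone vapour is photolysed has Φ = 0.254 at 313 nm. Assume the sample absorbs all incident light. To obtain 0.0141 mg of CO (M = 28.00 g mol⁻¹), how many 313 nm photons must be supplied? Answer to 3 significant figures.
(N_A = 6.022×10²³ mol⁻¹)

Product: 0.0141 mg / 28.00 g mol⁻¹ = 5.036×10⁻⁷ mol.
Photons that must be absorbed: 5.036×10⁻⁷ / 0.254 = 1.983×10⁻⁶ mol.
Photon count: 1.983×10⁻⁶ × 6.022×10²³ = 1.19×10¹⁸.

1.19×10¹⁸ photons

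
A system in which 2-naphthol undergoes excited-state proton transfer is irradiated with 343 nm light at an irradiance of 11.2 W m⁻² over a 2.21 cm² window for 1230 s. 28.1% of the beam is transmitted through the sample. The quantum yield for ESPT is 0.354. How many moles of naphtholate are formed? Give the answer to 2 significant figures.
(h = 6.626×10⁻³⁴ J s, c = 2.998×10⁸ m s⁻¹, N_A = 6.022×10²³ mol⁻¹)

2.2×10⁻⁶ mol

Photon energy at 343 nm: hc/λ = (6.626×10⁻³⁴)(2.998×10⁸)/(343×10⁻⁹) = 5.791×10⁻¹⁹ J.
Energy delivered: (11.2 W m⁻²)(2.21×10⁻⁴ m²)(1230 s) = 3.044 J.
Photons incident: 3.044 / 5.791×10⁻¹⁹ = 5.256×10¹⁸, i.e. 5.256×10¹⁸/6.022×10²³ = 8.728×10⁻⁶ mol.
Fraction absorbed: 1 − 28.1/100 = 0.7190.
Photons absorbed: 0.7190 × 8.728×10⁻⁶ = 6.275×10⁻⁶ mol.
Product: Φ × n_abs = 0.354 × 6.275×10⁻⁶ = 2.221×10⁻⁶ mol.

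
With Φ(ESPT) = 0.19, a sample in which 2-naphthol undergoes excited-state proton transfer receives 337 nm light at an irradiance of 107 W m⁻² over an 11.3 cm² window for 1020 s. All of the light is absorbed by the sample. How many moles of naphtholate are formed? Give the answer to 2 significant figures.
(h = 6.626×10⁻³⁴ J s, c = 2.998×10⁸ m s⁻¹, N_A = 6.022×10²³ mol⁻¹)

Photon energy at 337 nm: hc/λ = (6.626×10⁻³⁴)(2.998×10⁸)/(337×10⁻⁹) = 5.895×10⁻¹⁹ J.
Energy delivered: (107 W m⁻²)(11.3×10⁻⁴ m²)(1020 s) = 123.3 J.
Photons incident: 123.3 / 5.895×10⁻¹⁹ = 2.092×10²⁰, i.e. 2.092×10²⁰/6.022×10²³ = 3.474×10⁻⁴ mol.
Product: Φ × n_abs = 0.19 × 3.474×10⁻⁴ = 6.601×10⁻⁵ mol.

6.6×10⁻⁵ mol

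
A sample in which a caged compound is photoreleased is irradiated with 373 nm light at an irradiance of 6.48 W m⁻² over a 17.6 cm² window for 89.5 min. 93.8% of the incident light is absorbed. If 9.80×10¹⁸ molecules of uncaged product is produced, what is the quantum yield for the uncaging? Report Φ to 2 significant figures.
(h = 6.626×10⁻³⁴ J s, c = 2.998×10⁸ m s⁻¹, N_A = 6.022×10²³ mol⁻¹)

Φ = 0.091

Product: 9.80×10¹⁸ / 6.022×10²³ = 1.627×10⁻⁵ mol.
Photon energy at 373 nm: hc/λ = (6.626×10⁻³⁴)(2.998×10⁸)/(373×10⁻⁹) = 5.326×10⁻¹⁹ J.
Energy delivered: (6.48 W m⁻²)(17.6×10⁻⁴ m²)(5370 s) = 61.24 J.
Photons incident: 61.24 / 5.326×10⁻¹⁹ = 1.150×10²⁰, i.e. 1.150×10²⁰/6.022×10²³ = 1.910×10⁻⁴ mol.
Photons absorbed: 0.938 × 1.910×10⁻⁴ = 1.792×10⁻⁴ mol.
Φ = 1.627×10⁻⁵ mol / 1.792×10⁻⁴ mol photons = 0.091.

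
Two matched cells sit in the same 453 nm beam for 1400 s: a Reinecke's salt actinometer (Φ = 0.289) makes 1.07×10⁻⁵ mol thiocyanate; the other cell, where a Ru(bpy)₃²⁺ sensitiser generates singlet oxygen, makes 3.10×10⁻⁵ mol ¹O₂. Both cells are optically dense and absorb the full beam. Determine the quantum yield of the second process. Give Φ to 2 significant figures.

Photons absorbed by the actinometer: 1.07×10⁻⁵ / 0.289 = 3.702×10⁻⁵ mol.
Φ(unknown) = 3.10×10⁻⁵ / 3.702×10⁻⁵ = 0.84.

Φ = 0.84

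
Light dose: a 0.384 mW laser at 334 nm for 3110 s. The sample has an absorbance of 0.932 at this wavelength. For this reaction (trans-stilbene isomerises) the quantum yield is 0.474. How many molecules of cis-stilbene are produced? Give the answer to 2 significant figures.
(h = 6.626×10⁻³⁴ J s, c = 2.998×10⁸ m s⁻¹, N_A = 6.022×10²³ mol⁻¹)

Photon energy at 334 nm: hc/λ = (6.626×10⁻³⁴)(2.998×10⁸)/(334×10⁻⁹) = 5.948×10⁻¹⁹ J.
Energy delivered: (0.384 mW)(3110 s) = 1.194 J.
Photons incident: 1.194 / 5.948×10⁻¹⁹ = 2.007×10¹⁸, i.e. 2.007×10¹⁸/6.022×10²³ = 3.333×10⁻⁶ mol.
Fraction absorbed: 1 − 10^(−0.932) = 0.8831.
Photons absorbed: 0.8831 × 3.333×10⁻⁶ = 2.943×10⁻⁶ mol.
Product: Φ × n_abs = 0.474 × 2.943×10⁻⁶ = 1.395×10⁻⁶ mol.
As a count: 1.395×10⁻⁶ × 6.022×10²³ = 8.4×10¹⁷.

8.4×10¹⁷ molecules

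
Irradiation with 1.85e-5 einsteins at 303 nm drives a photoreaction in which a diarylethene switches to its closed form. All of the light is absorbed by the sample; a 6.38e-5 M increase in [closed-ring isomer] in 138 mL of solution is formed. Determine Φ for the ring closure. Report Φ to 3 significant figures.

Product: (6.38e-5 M)(0.138 L) = 8.804e-6 mol.
Φ = 8.804e-6 mol / 1.85e-5 mol photons = 0.476.

Φ = 0.476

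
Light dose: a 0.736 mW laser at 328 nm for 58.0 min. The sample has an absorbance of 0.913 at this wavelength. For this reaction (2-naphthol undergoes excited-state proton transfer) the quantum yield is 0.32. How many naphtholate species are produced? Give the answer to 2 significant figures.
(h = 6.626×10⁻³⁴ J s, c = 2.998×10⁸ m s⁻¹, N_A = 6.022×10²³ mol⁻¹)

Photon energy at 328 nm: hc/λ = (6.626×10⁻³⁴)(2.998×10⁸)/(328×10⁻⁹) = 6.056×10⁻¹⁹ J.
Energy delivered: (0.736 mW)(3480 s) = 2.561 J.
Photons incident: 2.561 / 6.056×10⁻¹⁹ = 4.229×10¹⁸, i.e. 4.229×10¹⁸/6.022×10²³ = 7.023×10⁻⁶ mol.
Fraction absorbed: 1 − 10^(−0.913) = 0.8778.
Photons absorbed: 0.8778 × 7.023×10⁻⁶ = 6.165×10⁻⁶ mol.
Product: Φ × n_abs = 0.32 × 6.165×10⁻⁶ = 1.973×10⁻⁶ mol.
As a count: 1.973×10⁻⁶ × 6.022×10²³ = 1.2×10¹⁸.

1.2×10¹⁸ species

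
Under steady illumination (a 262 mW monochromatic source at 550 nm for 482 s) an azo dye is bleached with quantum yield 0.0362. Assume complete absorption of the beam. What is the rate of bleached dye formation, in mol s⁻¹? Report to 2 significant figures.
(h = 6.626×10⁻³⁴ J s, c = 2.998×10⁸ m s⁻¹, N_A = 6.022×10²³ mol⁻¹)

4.4×10⁻⁸ mol s⁻¹

Photon energy at 550 nm: hc/λ = (6.626×10⁻³⁴)(2.998×10⁸)/(550×10⁻⁹) = 3.612×10⁻¹⁹ J.
Energy delivered: (262 mW)(482 s) = 126.3 J.
Photons incident: 126.3 / 3.612×10⁻¹⁹ = 3.497×10²⁰, i.e. 3.497×10²⁰/6.022×10²³ = 5.807×10⁻⁴ mol.
Product formed: 0.0362 × 5.807×10⁻⁴ = 2.102×10⁻⁵ mol.
Rate: 2.102×10⁻⁵ / 482 s = 4.4×10⁻⁸ mol s⁻¹.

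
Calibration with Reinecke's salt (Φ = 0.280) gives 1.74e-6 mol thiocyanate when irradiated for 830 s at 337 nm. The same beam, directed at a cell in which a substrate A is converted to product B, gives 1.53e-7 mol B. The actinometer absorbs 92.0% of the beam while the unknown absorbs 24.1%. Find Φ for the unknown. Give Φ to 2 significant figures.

Φ = 0.094

Photons absorbed by the actinometer: 1.74e-6 / 0.280 = 6.214e-6 mol.
Incident flux: 6.214e-6 / 0.920 = 6.754e-6 einstein.
Absorbed by unknown: 0.241 × 6.754e-6 = 1.628e-6 mol.
Φ(unknown) = 1.53e-7 / 1.628e-6 = 0.094.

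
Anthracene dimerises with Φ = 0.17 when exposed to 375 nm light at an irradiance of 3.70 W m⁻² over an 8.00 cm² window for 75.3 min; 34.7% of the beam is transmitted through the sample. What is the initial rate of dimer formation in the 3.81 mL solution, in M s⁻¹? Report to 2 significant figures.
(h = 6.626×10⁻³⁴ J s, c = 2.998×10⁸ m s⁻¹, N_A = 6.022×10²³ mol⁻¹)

Photon energy at 375 nm: hc/λ = (6.626×10⁻³⁴)(2.998×10⁸)/(375×10⁻⁹) = 5.297×10⁻¹⁹ J.
Energy delivered: (3.70 W m⁻²)(8.00×10⁻⁴ m²)(4518 s) = 13.37 J.
Photons incident: 13.37 / 5.297×10⁻¹⁹ = 2.524×10¹⁹, i.e. 2.524×10¹⁹/6.022×10²³ = 4.191×10⁻⁵ mol.
Fraction absorbed: 1 − 34.7/100 = 0.6530.
Photons absorbed: 0.6530 × 4.191×10⁻⁵ = 2.737×10⁻⁵ mol.
Product formed: 0.17 × 2.737×10⁻⁵ = 4.653×10⁻⁶ mol.
Rate: 4.653×10⁻⁶ mol / (4518 s × 0.00381 L) = 2.7×10⁻⁷ M s⁻¹.

2.7×10⁻⁷ M s⁻¹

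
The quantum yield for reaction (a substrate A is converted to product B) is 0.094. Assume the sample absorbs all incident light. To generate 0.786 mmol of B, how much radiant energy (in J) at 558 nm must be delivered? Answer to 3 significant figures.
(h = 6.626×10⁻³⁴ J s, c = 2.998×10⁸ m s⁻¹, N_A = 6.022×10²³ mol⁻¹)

1790 J

Product: 0.786 mmol = 7.86×10⁻⁴ mol.
Photons that must be absorbed: 7.86×10⁻⁴ / 0.094 = 0.008362 mol.
Photon energy: hc/λ = 3.560×10⁻¹⁹ J; per mole, 2.144×10⁵ J mol⁻¹.
Energy required: 0.008362 × 2.144×10⁵ = 1790 J.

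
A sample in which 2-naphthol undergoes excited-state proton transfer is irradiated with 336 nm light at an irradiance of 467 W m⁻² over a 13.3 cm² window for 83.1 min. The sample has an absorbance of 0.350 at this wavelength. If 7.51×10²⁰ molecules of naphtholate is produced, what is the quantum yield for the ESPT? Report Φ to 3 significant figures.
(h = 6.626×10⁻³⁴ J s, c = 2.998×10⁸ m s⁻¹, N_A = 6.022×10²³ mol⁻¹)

Product: 7.51×10²⁰ / 6.022×10²³ = 0.001247 mol.
Photon energy at 336 nm: hc/λ = (6.626×10⁻³⁴)(2.998×10⁸)/(336×10⁻⁹) = 5.912×10⁻¹⁹ J.
Energy delivered: (467 W m⁻²)(13.3×10⁻⁴ m²)(4986 s) = 3097 J.
Photons incident: 3097 / 5.912×10⁻¹⁹ = 5.238×10²¹, i.e. 5.238×10²¹/6.022×10²³ = 0.008698 mol.
Fraction absorbed: 1 − 10^(−0.350) = 0.5533.
Photons absorbed: 0.5533 × 0.008698 = 0.004813 mol.
Φ = 0.001247 mol / 0.004813 mol photons = 0.259.

Φ = 0.259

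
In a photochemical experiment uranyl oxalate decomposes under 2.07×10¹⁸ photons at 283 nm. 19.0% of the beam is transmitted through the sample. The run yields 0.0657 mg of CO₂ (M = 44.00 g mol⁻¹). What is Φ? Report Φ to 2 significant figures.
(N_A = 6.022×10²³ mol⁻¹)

Φ = 0.54

Product: 0.0657 mg / 44.00 g mol⁻¹ = 1.493×10⁻⁶ mol.
Moles of photons: 2.07×10¹⁸ / 6.022×10²³ = 3.437×10⁻⁶ mol.
Fraction absorbed: 1 − 19.0/100 = 0.8100.
Photons absorbed: 0.8100 × 3.437×10⁻⁶ = 2.784×10⁻⁶ mol.
Φ = 1.493×10⁻⁶ mol / 2.784×10⁻⁶ mol photons = 0.54.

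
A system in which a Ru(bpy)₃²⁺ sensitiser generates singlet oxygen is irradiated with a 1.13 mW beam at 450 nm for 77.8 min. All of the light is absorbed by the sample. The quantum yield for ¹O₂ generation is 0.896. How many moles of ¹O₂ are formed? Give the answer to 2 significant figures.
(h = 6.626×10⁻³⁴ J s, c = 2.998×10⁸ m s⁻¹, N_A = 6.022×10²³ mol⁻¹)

1.8×10⁻⁵ mol

Photon energy at 450 nm: hc/λ = (6.626×10⁻³⁴)(2.998×10⁸)/(450×10⁻⁹) = 4.414×10⁻¹⁹ J.
Energy delivered: (1.13 mW)(4668 s) = 5.275 J.
Photons incident: 5.275 / 4.414×10⁻¹⁹ = 1.195×10¹⁹, i.e. 1.195×10¹⁹/6.022×10²³ = 1.984×10⁻⁵ mol.
Product: Φ × n_abs = 0.896 × 1.984×10⁻⁵ = 1.778×10⁻⁵ mol.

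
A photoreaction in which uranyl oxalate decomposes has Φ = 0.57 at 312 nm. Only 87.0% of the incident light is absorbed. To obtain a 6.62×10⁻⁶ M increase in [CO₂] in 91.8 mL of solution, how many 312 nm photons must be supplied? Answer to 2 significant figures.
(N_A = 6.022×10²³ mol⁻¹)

7.4×10¹⁷ photons

Product: (6.62×10⁻⁶ M)(0.0918 L) = 6.077×10⁻⁷ mol.
Photons that must be absorbed: 6.077×10⁻⁷ / 0.57 = 1.066×10⁻⁶ mol.
Incident photons needed: 1.066×10⁻⁶ / 0.870 = 1.225×10⁻⁶ mol.
Photon count: 1.225×10⁻⁶ × 6.022×10²³ = 7.4×10¹⁷.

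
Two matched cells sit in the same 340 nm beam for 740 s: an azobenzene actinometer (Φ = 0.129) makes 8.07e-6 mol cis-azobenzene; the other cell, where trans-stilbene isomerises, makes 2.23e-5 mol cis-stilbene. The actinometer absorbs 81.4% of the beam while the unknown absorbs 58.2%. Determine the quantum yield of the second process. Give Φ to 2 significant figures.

Φ = 0.50

Photons absorbed by the actinometer: 8.07e-6 / 0.129 = 6.256e-5 mol.
Incident flux: 6.256e-5 / 0.814 = 7.686e-5 einstein.
Absorbed by unknown: 0.582 × 7.686e-5 = 4.473e-5 mol.
Φ(unknown) = 2.23e-5 / 4.473e-5 = 0.50.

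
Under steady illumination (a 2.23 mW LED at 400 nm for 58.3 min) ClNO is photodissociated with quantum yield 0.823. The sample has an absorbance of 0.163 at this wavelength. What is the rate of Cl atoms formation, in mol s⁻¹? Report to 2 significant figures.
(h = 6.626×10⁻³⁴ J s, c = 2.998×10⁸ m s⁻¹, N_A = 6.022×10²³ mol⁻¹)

1.9×10⁻⁹ mol s⁻¹

Photon energy at 400 nm: hc/λ = (6.626×10⁻³⁴)(2.998×10⁸)/(400×10⁻⁹) = 4.966×10⁻¹⁹ J.
Energy delivered: (2.23 mW)(3498 s) = 7.801 J.
Photons incident: 7.801 / 4.966×10⁻¹⁹ = 1.571×10¹⁹, i.e. 1.571×10¹⁹/6.022×10²³ = 2.609×10⁻⁵ mol.
Fraction absorbed: 1 − 10^(−0.163) = 0.3129.
Photons absorbed: 0.3129 × 2.609×10⁻⁵ = 8.164×10⁻⁶ mol.
Product formed: 0.823 × 8.164×10⁻⁶ = 6.719×10⁻⁶ mol.
Rate: 6.719×10⁻⁶ / 3498 s = 1.9×10⁻⁹ mol s⁻¹.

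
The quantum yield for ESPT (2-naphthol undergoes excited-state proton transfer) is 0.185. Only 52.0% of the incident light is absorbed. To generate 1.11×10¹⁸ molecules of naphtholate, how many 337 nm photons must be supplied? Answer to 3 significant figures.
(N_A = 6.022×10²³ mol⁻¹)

1.15×10¹⁹ photons

Product: 1.11×10¹⁸ / 6.022×10²³ = 1.843×10⁻⁶ mol.
Photons that must be absorbed: 1.843×10⁻⁶ / 0.185 = 9.962×10⁻⁶ mol.
Incident photons needed: 9.962×10⁻⁶ / 0.520 = 1.916×10⁻⁵ mol.
Photon count: 1.916×10⁻⁵ × 6.022×10²³ = 1.15×10¹⁹.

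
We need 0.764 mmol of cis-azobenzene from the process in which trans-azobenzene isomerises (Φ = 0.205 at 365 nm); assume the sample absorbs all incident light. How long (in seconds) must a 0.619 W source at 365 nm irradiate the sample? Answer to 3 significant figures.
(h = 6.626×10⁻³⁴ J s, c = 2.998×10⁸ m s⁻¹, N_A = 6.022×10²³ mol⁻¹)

t ≈ 1970 s

Product: 0.764 mmol = 7.64×10⁻⁴ mol.
Photons that must be absorbed: 7.64×10⁻⁴ / 0.205 = 0.003727 mol.
Photon energy: hc/λ = 5.442×10⁻¹⁹ J; per mole, 3.277×10⁵ J mol⁻¹.
Energy required: 0.003727 × 3.277×10⁵ = 1221 J.
Time: 1221 J / 0.619 W = 1970 s.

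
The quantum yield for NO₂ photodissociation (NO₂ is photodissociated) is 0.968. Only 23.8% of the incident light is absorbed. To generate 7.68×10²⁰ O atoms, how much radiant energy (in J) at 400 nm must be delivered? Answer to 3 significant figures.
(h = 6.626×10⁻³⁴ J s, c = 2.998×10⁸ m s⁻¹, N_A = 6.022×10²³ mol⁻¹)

1660 J

Product: 7.68×10²⁰ / 6.022×10²³ = 0.001275 mol.
Photons that must be absorbed: 0.001275 / 0.968 = 0.001317 mol.
Incident photons needed: 0.001317 / 0.238 = 0.005534 mol.
Photon energy: hc/λ = 4.966×10⁻¹⁹ J; per mole, 2.991×10⁵ J mol⁻¹.
Energy required: 0.005534 × 2.991×10⁵ = 1660 J.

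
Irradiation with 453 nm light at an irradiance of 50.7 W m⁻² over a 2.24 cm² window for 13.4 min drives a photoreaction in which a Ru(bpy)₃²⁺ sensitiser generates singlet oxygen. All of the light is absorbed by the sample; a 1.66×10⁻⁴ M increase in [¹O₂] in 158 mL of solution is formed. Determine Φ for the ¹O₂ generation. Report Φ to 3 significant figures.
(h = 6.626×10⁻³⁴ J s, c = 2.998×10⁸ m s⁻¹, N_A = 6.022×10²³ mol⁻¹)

Product: (1.66×10⁻⁴ M)(0.158 L) = 2.623×10⁻⁵ mol.
Photon energy at 453 nm: hc/λ = (6.626×10⁻³⁴)(2.998×10⁸)/(453×10⁻⁹) = 4.385×10⁻¹⁹ J.
Energy delivered: (50.7 W m⁻²)(2.24×10⁻⁴ m²)(804 s) = 9.131 J.
Photons incident: 9.131 / 4.385×10⁻¹⁹ = 2.082×10¹⁹, i.e. 2.082×10¹⁹/6.022×10²³ = 3.457×10⁻⁵ mol.
Φ = 2.623×10⁻⁵ mol / 3.457×10⁻⁵ mol photons = 0.759.

Φ = 0.759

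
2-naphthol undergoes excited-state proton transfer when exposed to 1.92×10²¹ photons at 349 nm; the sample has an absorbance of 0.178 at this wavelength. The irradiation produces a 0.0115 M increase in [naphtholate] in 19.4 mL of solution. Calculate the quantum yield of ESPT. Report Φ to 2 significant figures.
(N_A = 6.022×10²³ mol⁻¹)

Product: (0.0115 M)(0.0194 L) = 2.231×10⁻⁴ mol.
Moles of photons: 1.92×10²¹ / 6.022×10²³ = 0.003188 mol.
Fraction absorbed: 1 − 10^(−0.178) = 0.3363.
Photons absorbed: 0.3363 × 0.003188 = 0.001072 mol.
Φ = 2.231×10⁻⁴ mol / 0.001072 mol photons = 0.21.

Φ = 0.21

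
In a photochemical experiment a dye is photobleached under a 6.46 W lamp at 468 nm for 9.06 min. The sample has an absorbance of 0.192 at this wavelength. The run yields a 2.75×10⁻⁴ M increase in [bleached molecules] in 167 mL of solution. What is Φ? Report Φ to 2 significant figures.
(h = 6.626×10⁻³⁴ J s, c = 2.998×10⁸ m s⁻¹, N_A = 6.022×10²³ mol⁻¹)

Product: (2.75×10⁻⁴ M)(0.167 L) = 4.593×10⁻⁵ mol.
Photon energy at 468 nm: hc/λ = (6.626×10⁻³⁴)(2.998×10⁸)/(468×10⁻⁹) = 4.245×10⁻¹⁹ J.
Energy delivered: (6.46 W)(543.6 s) = 3512 J.
Photons incident: 3512 / 4.245×10⁻¹⁹ = 8.273×10²¹, i.e. 8.273×10²¹/6.022×10²³ = 0.01374 mol.
Fraction absorbed: 1 − 10^(−0.192) = 0.3573.
Photons absorbed: 0.3573 × 0.01374 = 0.004909 mol.
Φ = 4.593×10⁻⁵ mol / 0.004909 mol photons = 0.0094.

Φ = 0.0094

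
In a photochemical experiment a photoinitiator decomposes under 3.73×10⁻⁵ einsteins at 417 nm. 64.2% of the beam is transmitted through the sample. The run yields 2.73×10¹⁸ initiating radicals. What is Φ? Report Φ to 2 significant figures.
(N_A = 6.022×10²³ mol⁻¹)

Φ = 0.34

Product: 2.73×10¹⁸ / 6.022×10²³ = 4.533×10⁻⁶ mol.
Fraction absorbed: 1 − 64.2/100 = 0.3580.
Photons absorbed: 0.3580 × 3.73×10⁻⁵ = 1.335×10⁻⁵ mol.
Φ = 4.533×10⁻⁶ mol / 1.335×10⁻⁵ mol photons = 0.34.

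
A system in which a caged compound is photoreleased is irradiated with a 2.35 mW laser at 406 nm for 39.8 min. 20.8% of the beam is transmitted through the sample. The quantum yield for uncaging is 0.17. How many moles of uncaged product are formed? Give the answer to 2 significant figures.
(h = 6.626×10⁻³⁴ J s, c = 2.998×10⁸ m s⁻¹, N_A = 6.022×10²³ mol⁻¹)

2.6×10⁻⁶ mol

Photon energy at 406 nm: hc/λ = (6.626×10⁻³⁴)(2.998×10⁸)/(406×10⁻⁹) = 4.893×10⁻¹⁹ J.
Energy delivered: (2.35 mW)(2388 s) = 5.612 J.
Photons incident: 5.612 / 4.893×10⁻¹⁹ = 1.147×10¹⁹, i.e. 1.147×10¹⁹/6.022×10²³ = 1.905×10⁻⁵ mol.
Fraction absorbed: 1 − 20.8/100 = 0.7920.
Photons absorbed: 0.7920 × 1.905×10⁻⁵ = 1.509×10⁻⁵ mol.
Product: Φ × n_abs = 0.17 × 1.509×10⁻⁵ = 2.565×10⁻⁶ mol.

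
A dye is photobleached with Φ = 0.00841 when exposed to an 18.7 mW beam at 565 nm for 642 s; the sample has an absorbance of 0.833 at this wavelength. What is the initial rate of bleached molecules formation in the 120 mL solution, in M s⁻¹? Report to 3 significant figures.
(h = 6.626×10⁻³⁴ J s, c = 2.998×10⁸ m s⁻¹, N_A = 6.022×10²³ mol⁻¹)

5.28×10⁻⁹ M s⁻¹

Photon energy at 565 nm: hc/λ = (6.626×10⁻³⁴)(2.998×10⁸)/(565×10⁻⁹) = 3.516×10⁻¹⁹ J.
Energy delivered: (18.7 mW)(642 s) = 12.01 J.
Photons incident: 12.01 / 3.516×10⁻¹⁹ = 3.416×10¹⁹, i.e. 3.416×10¹⁹/6.022×10²³ = 5.673×10⁻⁵ mol.
Fraction absorbed: 1 − 10^(−0.833) = 0.8531.
Photons absorbed: 0.8531 × 5.673×10⁻⁵ = 4.840×10⁻⁵ mol.
Product formed: 0.00841 × 4.840×10⁻⁵ = 4.070×10⁻⁷ mol.
Rate: 4.070×10⁻⁷ mol / (642 s × 0.12 L) = 5.28×10⁻⁹ M s⁻¹.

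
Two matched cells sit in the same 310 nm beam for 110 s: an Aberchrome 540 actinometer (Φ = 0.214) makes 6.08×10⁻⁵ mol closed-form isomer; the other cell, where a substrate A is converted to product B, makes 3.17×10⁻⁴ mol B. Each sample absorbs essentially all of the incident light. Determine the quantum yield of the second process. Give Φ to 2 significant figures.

Photons absorbed by the actinometer: 6.08×10⁻⁵ / 0.214 = 2.841×10⁻⁴ mol.
Φ(unknown) = 3.17×10⁻⁴ / 2.841×10⁻⁴ = 1.1.

Φ = 1.1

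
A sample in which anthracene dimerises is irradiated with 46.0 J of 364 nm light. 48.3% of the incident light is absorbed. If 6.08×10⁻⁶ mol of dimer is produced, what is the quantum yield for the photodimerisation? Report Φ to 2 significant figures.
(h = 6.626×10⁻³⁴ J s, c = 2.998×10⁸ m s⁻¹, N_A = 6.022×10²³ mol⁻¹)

Photon energy at 364 nm: hc/λ = (6.626×10⁻³⁴)(2.998×10⁸)/(364×10⁻⁹) = 5.457×10⁻¹⁹ J.
Photons incident: 46.0 / 5.457×10⁻¹⁹ = 8.430×10¹⁹, i.e. 8.430×10¹⁹/6.022×10²³ = 1.400×10⁻⁴ mol.
Photons absorbed: 0.483 × 1.400×10⁻⁴ = 6.762×10⁻⁵ mol.
Φ = 6.08×10⁻⁶ mol / 6.762×10⁻⁵ mol photons = 0.090.

Φ = 0.090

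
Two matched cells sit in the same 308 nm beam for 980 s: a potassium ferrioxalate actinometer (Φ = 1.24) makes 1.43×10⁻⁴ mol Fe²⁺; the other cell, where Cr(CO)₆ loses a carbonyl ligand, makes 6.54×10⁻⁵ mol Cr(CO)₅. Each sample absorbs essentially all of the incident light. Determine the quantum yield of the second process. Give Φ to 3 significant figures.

Photons absorbed by the actinometer: 1.43×10⁻⁴ / 1.24 = 1.153×10⁻⁴ mol.
Φ(unknown) = 6.54×10⁻⁵ / 1.153×10⁻⁴ = 0.567.

Φ = 0.567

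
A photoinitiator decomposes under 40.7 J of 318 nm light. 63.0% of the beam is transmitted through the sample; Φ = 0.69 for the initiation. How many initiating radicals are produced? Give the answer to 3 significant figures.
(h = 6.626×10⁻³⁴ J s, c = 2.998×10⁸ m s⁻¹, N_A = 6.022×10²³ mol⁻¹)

Photon energy at 318 nm: hc/λ = (6.626×10⁻³⁴)(2.998×10⁸)/(318×10⁻⁹) = 6.247×10⁻¹⁹ J.
Photons incident: 40.7 / 6.247×10⁻¹⁹ = 6.515×10¹⁹, i.e. 6.515×10¹⁹/6.022×10²³ = 1.082×10⁻⁴ mol.
Fraction absorbed: 1 − 63.0/100 = 0.3700.
Photons absorbed: 0.3700 × 1.082×10⁻⁴ = 4.003×10⁻⁵ mol.
Product: Φ × n_abs = 0.69 × 4.003×10⁻⁵ = 2.762×10⁻⁵ mol.
As a count: 2.762×10⁻⁵ × 6.022×10²³ = 1.66×10¹⁹.

1.66×10¹⁹ initiating radicals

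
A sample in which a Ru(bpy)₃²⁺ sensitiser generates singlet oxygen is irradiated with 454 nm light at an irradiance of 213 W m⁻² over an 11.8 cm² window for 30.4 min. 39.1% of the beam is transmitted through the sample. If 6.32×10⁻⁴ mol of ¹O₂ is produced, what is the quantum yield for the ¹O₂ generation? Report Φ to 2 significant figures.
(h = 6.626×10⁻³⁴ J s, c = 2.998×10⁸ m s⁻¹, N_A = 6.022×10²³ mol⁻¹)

Φ = 0.60

Photon energy at 454 nm: hc/λ = (6.626×10⁻³⁴)(2.998×10⁸)/(454×10⁻⁹) = 4.375×10⁻¹⁹ J.
Energy delivered: (213 W m⁻²)(11.8×10⁻⁴ m²)(1824 s) = 458.4 J.
Photons incident: 458.4 / 4.375×10⁻¹⁹ = 1.048×10²¹, i.e. 1.048×10²¹/6.022×10²³ = 0.001740 mol.
Fraction absorbed: 1 − 39.1/100 = 0.6090.
Photons absorbed: 0.6090 × 0.001740 = 0.001060 mol.
Φ = 6.32×10⁻⁴ mol / 0.001060 mol photons = 0.60.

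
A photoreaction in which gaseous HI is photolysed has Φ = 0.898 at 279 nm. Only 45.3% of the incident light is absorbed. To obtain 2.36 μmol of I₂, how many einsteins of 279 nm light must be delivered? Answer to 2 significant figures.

5.8×10⁻⁶ einstein

Product: 2.36 μmol = 2.36×10⁻⁶ mol.
Photons that must be absorbed: 2.36×10⁻⁶ / 0.898 = 2.628×10⁻⁶ mol.
Incident photons needed: 2.628×10⁻⁶ / 0.453 = 5.801×10⁻⁶ mol.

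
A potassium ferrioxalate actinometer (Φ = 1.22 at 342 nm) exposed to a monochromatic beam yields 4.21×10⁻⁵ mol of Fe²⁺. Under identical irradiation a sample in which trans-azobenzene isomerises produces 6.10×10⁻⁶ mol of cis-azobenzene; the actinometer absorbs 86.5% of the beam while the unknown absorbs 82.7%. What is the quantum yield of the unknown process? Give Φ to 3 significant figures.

Photons absorbed by the actinometer: 4.21×10⁻⁵ / 1.22 = 3.451×10⁻⁵ mol.
Incident flux: 3.451×10⁻⁵ / 0.865 = 3.990×10⁻⁵ einstein.
Absorbed by unknown: 0.827 × 3.990×10⁻⁵ = 3.300×10⁻⁵ mol.
Φ(unknown) = 6.10×10⁻⁶ / 3.300×10⁻⁵ = 0.185.

Φ = 0.185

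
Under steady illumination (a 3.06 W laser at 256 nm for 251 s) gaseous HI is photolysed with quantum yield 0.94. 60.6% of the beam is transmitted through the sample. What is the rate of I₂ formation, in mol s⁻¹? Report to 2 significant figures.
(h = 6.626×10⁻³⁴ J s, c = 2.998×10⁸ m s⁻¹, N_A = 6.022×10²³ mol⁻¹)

Photon energy at 256 nm: hc/λ = (6.626×10⁻³⁴)(2.998×10⁸)/(256×10⁻⁹) = 7.760×10⁻¹⁹ J.
Energy delivered: (3.06 W)(251 s) = 768.1 J.
Photons incident: 768.1 / 7.760×10⁻¹⁹ = 9.898×10²⁰, i.e. 9.898×10²⁰/6.022×10²³ = 0.001644 mol.
Fraction absorbed: 1 − 60.6/100 = 0.3940.
Photons absorbed: 0.3940 × 0.001644 = 6.477×10⁻⁴ mol.
Product formed: 0.94 × 6.477×10⁻⁴ = 6.088×10⁻⁴ mol.
Rate: 6.088×10⁻⁴ / 251 s = 2.4×10⁻⁶ mol s⁻¹.

2.4×10⁻⁶ mol s⁻¹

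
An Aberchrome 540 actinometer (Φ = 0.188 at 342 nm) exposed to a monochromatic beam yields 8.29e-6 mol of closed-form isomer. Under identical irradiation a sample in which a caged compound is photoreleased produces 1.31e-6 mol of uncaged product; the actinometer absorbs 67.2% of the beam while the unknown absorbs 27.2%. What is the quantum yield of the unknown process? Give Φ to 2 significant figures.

Φ = 0.073

Photons absorbed by the actinometer: 8.29e-6 / 0.188 = 4.410e-5 mol.
Incident flux: 4.410e-5 / 0.672 = 6.563e-5 einstein.
Absorbed by unknown: 0.272 × 6.563e-5 = 1.785e-5 mol.
Φ(unknown) = 1.31e-6 / 1.785e-5 = 0.073.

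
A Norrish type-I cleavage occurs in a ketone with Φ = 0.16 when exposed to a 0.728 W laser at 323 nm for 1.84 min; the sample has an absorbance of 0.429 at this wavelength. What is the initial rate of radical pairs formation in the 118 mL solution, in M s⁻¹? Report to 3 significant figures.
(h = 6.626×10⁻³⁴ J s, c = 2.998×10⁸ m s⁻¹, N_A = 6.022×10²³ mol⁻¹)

1.67×10⁻⁶ M s⁻¹

Photon energy at 323 nm: hc/λ = (6.626×10⁻³⁴)(2.998×10⁸)/(323×10⁻⁹) = 6.150×10⁻¹⁹ J.
Energy delivered: (0.728 W)(110.4 s) = 80.37 J.
Photons incident: 80.37 / 6.150×10⁻¹⁹ = 1.307×10²⁰, i.e. 1.307×10²⁰/6.022×10²³ = 2.170×10⁻⁴ mol.
Fraction absorbed: 1 − 10^(−0.429) = 0.6276.
Photons absorbed: 0.6276 × 2.170×10⁻⁴ = 1.362×10⁻⁴ mol.
Product formed: 0.16 × 1.362×10⁻⁴ = 2.179×10⁻⁵ mol.
Rate: 2.179×10⁻⁵ mol / (110.4 s × 0.118 L) = 1.67×10⁻⁶ M s⁻¹.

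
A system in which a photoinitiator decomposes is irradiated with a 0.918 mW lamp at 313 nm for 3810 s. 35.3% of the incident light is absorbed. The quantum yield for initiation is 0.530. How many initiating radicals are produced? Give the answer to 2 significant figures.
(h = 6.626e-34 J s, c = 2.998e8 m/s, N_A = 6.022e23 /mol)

Photon energy at 313 nm: hc/λ = (6.626e-34)(2.998e8)/(313e-9) = 6.347e-19 J.
Energy delivered: (0.918 mW)(3810 s) = 3.498 J.
Photons incident: 3.498 / 6.347e-19 = 5.511e18, i.e. 5.511e18/6.022e23 = 9.151e-6 mol.
Photons absorbed: 0.353 × 9.151e-6 = 3.230e-6 mol.
Product: Φ × n_abs = 0.530 × 3.230e-6 = 1.712e-6 mol.
As a count: 1.712e-6 × 6.022e23 = 1.0e18.

1.0e18 initiating radicals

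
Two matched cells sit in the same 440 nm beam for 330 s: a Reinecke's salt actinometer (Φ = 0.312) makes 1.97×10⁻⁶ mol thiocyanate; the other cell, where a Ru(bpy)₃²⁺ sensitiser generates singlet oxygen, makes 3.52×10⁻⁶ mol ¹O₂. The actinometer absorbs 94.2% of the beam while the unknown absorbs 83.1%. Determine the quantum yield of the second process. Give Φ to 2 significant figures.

Φ = 0.63

Photons absorbed by the actinometer: 1.97×10⁻⁶ / 0.312 = 6.314×10⁻⁶ mol.
Incident flux: 6.314×10⁻⁶ / 0.942 = 6.703×10⁻⁶ einstein.
Absorbed by unknown: 0.831 × 6.703×10⁻⁶ = 5.570×10⁻⁶ mol.
Φ(unknown) = 3.52×10⁻⁶ / 5.570×10⁻⁶ = 0.63.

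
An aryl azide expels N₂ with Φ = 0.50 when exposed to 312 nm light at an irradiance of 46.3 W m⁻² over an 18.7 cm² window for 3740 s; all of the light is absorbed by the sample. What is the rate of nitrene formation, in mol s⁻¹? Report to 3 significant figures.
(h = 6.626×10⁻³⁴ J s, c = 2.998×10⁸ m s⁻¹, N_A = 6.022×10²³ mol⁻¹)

Photon energy at 312 nm: hc/λ = (6.626×10⁻³⁴)(2.998×10⁸)/(312×10⁻⁹) = 6.367×10⁻¹⁹ J.
Energy delivered: (46.3 W m⁻²)(18.7×10⁻⁴ m²)(3740 s) = 323.8 J.
Photons incident: 323.8 / 6.367×10⁻¹⁹ = 5.086×10²⁰, i.e. 5.086×10²⁰/6.022×10²³ = 8.446×10⁻⁴ mol.
Product formed: 0.50 × 8.446×10⁻⁴ = 4.223×10⁻⁴ mol.
Rate: 4.223×10⁻⁴ / 3740 s = 1.13×10⁻⁷ mol s⁻¹.

1.13×10⁻⁷ mol s⁻¹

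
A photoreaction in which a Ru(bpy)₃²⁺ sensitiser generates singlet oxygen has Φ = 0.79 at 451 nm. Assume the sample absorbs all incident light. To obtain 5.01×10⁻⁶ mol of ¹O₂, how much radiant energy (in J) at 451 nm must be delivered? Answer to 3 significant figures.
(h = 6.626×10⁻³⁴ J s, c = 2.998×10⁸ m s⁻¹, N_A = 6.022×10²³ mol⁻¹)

1.68 J

Photons that must be absorbed: 5.01×10⁻⁶ / 0.79 = 6.342×10⁻⁶ mol.
Photon energy: hc/λ = 4.405×10⁻¹⁹ J; per mole, 2.653×10⁵ J mol⁻¹.
Energy required: 6.342×10⁻⁶ × 2.653×10⁵ = 1.68 J.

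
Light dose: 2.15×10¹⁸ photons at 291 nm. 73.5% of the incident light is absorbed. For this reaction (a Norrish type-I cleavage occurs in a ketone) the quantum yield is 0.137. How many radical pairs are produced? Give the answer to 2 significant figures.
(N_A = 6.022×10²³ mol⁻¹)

Moles of photons: 2.15×10¹⁸ / 6.022×10²³ = 3.570×10⁻⁶ mol.
Photons absorbed: 0.735 × 3.570×10⁻⁶ = 2.624×10⁻⁶ mol.
Product: Φ × n_abs = 0.137 × 2.624×10⁻⁶ = 3.595×10⁻⁷ mol.
As a count: 3.595×10⁻⁷ × 6.022×10²³ = 2.2×10¹⁷.

2.2×10¹⁷ radical pairs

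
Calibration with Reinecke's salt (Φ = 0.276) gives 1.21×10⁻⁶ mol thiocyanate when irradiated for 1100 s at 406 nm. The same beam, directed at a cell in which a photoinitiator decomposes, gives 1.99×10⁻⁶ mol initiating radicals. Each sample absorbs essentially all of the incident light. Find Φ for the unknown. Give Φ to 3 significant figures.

Photons absorbed by the actinometer: 1.21×10⁻⁶ / 0.276 = 4.384×10⁻⁶ mol.
Φ(unknown) = 1.99×10⁻⁶ / 4.384×10⁻⁶ = 0.454.

Φ = 0.454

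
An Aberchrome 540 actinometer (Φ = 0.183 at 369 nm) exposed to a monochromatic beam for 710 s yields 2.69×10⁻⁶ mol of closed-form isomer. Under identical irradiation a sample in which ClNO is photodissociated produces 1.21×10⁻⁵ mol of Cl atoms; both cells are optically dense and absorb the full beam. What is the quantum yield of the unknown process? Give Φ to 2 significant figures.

Φ = 0.82

Photons absorbed by the actinometer: 2.69×10⁻⁶ / 0.183 = 1.470×10⁻⁵ mol.
Φ(unknown) = 1.21×10⁻⁵ / 1.470×10⁻⁵ = 0.82.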